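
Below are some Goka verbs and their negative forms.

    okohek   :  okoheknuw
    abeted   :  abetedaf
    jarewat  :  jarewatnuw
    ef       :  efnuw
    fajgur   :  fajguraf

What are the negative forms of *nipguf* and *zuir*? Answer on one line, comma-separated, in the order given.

nipgufnuw, zuiraf

The alternation tracks the final consonant of the stem — -nuw when the stem ends in a voiceless consonant (*okohek*, *jarewat*, *ef*); -af when the stem ends in a voiced consonant (*abeted*, *fajgur*).
The final consonant of *nipguf* is /f/, which is voiceless, so the suffix is -nuw, giving *nipgufnuw*.
*zuir* — final consonant /r/ (voiced) → -af → *zuiraf*.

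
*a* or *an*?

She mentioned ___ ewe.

The indefinite article is chosen by the initial *sound* of the following word, not its spelling.
*ewe* begins with the sound /juː/ (pronounced /juː/) — a consonant sound.
So the article is *a*: She mentioned a ewe.

a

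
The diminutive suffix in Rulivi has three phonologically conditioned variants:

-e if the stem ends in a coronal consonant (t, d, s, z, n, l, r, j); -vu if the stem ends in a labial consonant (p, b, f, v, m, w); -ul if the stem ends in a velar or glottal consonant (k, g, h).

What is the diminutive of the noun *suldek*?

*suldek*: final consonant = /k/, velar/glottal → -ul → *suldekul*.

suldekul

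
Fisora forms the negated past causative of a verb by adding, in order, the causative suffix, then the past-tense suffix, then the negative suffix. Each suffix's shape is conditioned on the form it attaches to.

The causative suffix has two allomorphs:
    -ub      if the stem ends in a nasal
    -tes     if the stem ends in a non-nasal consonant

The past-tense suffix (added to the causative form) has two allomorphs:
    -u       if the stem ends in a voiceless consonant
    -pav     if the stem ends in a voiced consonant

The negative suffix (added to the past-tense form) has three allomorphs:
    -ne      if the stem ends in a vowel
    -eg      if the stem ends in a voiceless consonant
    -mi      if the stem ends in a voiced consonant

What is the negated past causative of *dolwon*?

dolwonubpavmi

Since the final consonant of *dolwon* is /n/ (a nasal), it takes -ub, giving *dolwonub*.
The final consonant of the causative form *dolwonub* is /b/, which is voiced, so the past-tense suffix is -pav, giving *dolwonubpav*.
The past-tense form *dolwonubpav*: final sound = /v/, a voiced consonant → -mi → *dolwonubpavmi*.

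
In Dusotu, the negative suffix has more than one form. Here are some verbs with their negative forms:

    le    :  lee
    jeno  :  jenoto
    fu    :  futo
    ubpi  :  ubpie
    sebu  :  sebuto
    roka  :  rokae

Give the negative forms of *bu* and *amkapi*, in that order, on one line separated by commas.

The alternation tracks the last vowel of the stem — -to when the last vowel of the stem is a rounded vowel (*jeno*, *fu*, *sebu*); -e when the last vowel of the stem is an unrounded vowel (*le*, *ubpi*, *roka*).
*bu* — last vowel /u/ (a rounded vowel) → -to → *buto*.
*amkapi*: last vowel = /i/, an unrounded vowel → -e → *amkapie*.

buto, amkapie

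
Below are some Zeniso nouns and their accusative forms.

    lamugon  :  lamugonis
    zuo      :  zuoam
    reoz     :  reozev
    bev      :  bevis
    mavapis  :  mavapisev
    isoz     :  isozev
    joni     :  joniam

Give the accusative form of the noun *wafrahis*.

The pattern is sibilance of the final sound: -ev when the stem ends in a sibilant (*reoz*, *mavapis*, *isoz*); -is when the stem ends in a non-sibilant consonant (*lamugon*, *bev*); -am when the stem ends in a vowel (*zuo*, *joni*).
The final sound of *wafrahis* is /s/, which is a sibilant, so the suffix is -ev, giving *wafrahisev*.

wafrahisev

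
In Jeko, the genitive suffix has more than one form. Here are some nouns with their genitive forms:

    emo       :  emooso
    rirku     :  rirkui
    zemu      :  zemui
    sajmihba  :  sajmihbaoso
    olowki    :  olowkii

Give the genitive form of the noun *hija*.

The alternation tracks the last vowel of the stem — -i when the last vowel of the stem is a high vowel (*rirku*, *zemu*, *olowki*); -oso when the last vowel of the stem is a non-high vowel (*emo*, *sajmihba*).
*hija* — last vowel /a/ (a non-high vowel) → -oso → *hijaoso*.

hijaoso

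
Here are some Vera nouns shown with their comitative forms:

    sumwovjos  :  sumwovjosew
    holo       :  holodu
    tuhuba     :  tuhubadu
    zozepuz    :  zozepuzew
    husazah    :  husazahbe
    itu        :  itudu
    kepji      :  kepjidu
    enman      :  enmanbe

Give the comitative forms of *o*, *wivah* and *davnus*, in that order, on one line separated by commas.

odu, wivahbe, davnusew

The pattern is sibilance of the final sound: -ew when the stem ends in a sibilant (*sumwovjos*, *zozepuz*); -be when the stem ends in a non-sibilant consonant (*husazah*, *enman*); -du when the stem ends in a vowel (*holo*, *tuhuba*, *itu*, *kepji*).
*o*: final sound = /o/, a vowel → -du → *odu*.
The final sound of *wivah* is /h/, which is a non-sibilant consonant, so the suffix is -be, giving *wivahbe*.
*davnus* — final sound /s/ (a sibilant) → -ew → *davnusew*.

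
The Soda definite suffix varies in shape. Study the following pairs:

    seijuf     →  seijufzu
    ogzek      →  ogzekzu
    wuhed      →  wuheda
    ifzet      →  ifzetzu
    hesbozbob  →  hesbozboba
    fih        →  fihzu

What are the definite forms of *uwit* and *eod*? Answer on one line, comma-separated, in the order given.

uwitzu, eoda

Looking at the final consonant of each stem: -zu when the stem ends in a voiceless consonant (*seijuf*, *ogzek*, *ifzet*, *fih*); -a when the stem ends in a voiced consonant (*wuhed*, *hesbozbob*).
Since the final consonant of *uwit* is /t/ (voiceless), it takes -zu, giving *uwitzu*.
*eod*: final consonant = /d/, voiced → -a → *eoda*.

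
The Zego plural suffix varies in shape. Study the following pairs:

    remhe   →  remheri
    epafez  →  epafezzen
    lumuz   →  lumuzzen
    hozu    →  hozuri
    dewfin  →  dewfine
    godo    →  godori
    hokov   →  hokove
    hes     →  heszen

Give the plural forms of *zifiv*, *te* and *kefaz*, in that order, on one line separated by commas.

zifive, teri, kefazzen

The alternation tracks the final sound of the stem — -zen when the stem ends in a sibilant (*epafez*, *lumuz*, *hes*); -e when the stem ends in a non-sibilant consonant (*dewfin*, *hokov*); -ri when the stem ends in a vowel (*remhe*, *hozu*, *godo*).
*zifiv* — final sound /v/ (a non-sibilant consonant) → -e → *zifive*.
Since the final sound of *te* is /e/ (a vowel), it takes -ri, giving *teri*.
*kefaz*: final sound = /z/, a sibilant → -zen → *kefazzen*.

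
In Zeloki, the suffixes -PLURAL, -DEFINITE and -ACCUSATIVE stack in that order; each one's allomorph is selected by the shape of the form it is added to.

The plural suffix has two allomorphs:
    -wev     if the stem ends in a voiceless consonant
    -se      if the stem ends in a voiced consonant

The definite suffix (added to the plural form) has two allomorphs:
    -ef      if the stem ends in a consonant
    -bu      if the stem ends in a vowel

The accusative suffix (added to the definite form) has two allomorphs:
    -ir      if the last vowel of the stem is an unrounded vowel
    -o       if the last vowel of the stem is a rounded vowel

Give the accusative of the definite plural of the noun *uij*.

Since the final consonant of *uij* is /j/ (voiced), it takes -se, giving *uijse*.
Since the final sound of the plural form *uijse* is /e/ (a vowel), it takes -bu, giving *uijsebu*.
The last vowel of the definite form *uijsebu* is /u/, which is a rounded vowel, so the accusative suffix is -o, giving *uijsebuo*.

uijsebuo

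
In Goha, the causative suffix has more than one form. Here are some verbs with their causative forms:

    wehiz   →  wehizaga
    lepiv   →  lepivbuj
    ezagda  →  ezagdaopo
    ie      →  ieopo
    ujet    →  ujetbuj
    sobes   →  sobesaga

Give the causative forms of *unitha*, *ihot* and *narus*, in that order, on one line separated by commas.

unithaopo, ihotbuj, narusaga

Looking at the final sound of each stem: -aga when the stem ends in a sibilant (*wehiz*, *sobes*); -buj when the stem ends in a non-sibilant consonant (*lepiv*, *ujet*); -opo when the stem ends in a vowel (*ezagda*, *ie*).
*unitha* — final sound /a/ (a vowel) → -opo → *unithaopo*.
*ihot* — final sound /t/ (a non-sibilant consonant) → -buj → *ihotbuj*.
The final sound of *narus* is /s/, which is a sibilant, so the suffix is -aga, giving *narusaga*.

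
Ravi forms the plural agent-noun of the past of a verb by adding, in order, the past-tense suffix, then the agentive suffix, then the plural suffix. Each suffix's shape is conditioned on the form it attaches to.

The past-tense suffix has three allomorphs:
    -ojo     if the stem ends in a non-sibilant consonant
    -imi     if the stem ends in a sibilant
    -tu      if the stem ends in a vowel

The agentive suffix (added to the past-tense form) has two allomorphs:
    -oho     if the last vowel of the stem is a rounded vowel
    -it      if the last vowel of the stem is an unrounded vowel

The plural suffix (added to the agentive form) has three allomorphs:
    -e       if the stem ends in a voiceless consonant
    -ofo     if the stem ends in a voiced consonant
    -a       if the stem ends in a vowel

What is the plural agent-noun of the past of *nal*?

*nal*: final sound = /l/, a non-sibilant consonant → -ojo → *nalojo*.
The past-tense form *nalojo*: last vowel = /o/, a rounded vowel → -oho → *nalojooho*.
The final sound of the agentive form *nalojooho* is /o/, which is a vowel, so the plural suffix is -a, giving *nalojoohoa*.

nalojoohoa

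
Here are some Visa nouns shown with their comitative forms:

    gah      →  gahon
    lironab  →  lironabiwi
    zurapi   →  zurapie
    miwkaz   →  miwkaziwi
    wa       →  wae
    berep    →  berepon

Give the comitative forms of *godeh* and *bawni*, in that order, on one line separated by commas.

The suffix is conditioned by the final sound: -on when the stem ends in a voiceless consonant (*gah*, *berep*); -iwi when the stem ends in a voiced consonant (*lironab*, *miwkaz*); -e when the stem ends in a vowel (*zurapi*, *wa*).
*godeh*: final sound = /h/, a voiceless consonant → -on → *godehon*.
*bawni* — final sound /i/ (a vowel) → -e → *bawnie*.

godehon, bawnie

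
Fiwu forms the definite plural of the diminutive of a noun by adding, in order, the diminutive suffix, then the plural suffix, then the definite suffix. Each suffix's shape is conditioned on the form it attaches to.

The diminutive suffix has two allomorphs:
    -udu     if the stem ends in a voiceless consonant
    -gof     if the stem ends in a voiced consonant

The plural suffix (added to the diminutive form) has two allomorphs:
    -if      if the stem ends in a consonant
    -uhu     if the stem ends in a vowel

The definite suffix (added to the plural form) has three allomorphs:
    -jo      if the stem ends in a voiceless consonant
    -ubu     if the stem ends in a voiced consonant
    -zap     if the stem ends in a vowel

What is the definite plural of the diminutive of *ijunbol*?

Since the final consonant of *ijunbol* is /l/ (voiced), it takes -gof, giving *ijunbolgof*.
Since the final sound of the diminutive form *ijunbolgof* is /f/ (a consonant), it takes -if, giving *ijunbolgofif*.
The final sound of the plural form *ijunbolgofif* is /f/, which is a voiceless consonant, so the definite suffix is -jo, giving *ijunbolgofifjo*.

ijunbolgofifjo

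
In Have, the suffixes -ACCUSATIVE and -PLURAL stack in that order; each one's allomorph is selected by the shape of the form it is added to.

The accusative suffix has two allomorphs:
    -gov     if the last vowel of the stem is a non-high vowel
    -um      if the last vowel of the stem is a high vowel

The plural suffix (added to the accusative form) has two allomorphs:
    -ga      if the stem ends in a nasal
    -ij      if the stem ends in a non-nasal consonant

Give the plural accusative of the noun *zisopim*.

zisopimumga

Since the last vowel of *zisopim* is /i/ (a high vowel), it takes -um, giving *zisopimum*.
Since the final consonant of the accusative form *zisopimum* is /m/ (a nasal), it takes -ga, giving *zisopimumga*.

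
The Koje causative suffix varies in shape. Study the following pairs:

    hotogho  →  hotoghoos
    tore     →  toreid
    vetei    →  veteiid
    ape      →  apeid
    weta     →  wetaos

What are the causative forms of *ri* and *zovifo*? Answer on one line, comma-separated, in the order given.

riid, zovifoos

Looking at the last vowel of each stem: -id when the last vowel of the stem is a front vowel (*tore*, *vetei*, *ape*); -os when the last vowel of the stem is a back vowel (*hotogho*, *weta*).
The last vowel of *ri* is /i/, which is a front vowel, so the suffix is -id, giving *riid*.
*zovifo*: last vowel = /o/, a back vowel → -os → *zovifoos*.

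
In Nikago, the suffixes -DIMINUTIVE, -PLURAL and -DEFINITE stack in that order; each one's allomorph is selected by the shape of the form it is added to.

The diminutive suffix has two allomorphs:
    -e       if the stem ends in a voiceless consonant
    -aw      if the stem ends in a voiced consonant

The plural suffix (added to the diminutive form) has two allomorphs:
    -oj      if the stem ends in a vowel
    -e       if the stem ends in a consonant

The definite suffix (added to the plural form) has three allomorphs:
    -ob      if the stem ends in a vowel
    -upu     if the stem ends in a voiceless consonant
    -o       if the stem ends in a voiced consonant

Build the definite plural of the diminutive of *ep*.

*ep* — final consonant /p/ (voiceless) → -e → *epe*.
The diminutive form *epe*: final sound = /e/, a vowel → -oj → *epeoj*.
The final sound of the plural form *epeoj* is /j/, which is a voiced consonant, so the definite suffix is -o, giving *epeojo*.

epeojo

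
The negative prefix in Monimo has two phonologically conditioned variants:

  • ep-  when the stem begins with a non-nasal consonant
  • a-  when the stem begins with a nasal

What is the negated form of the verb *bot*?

*bot*: first consonant = /b/, non-nasal → ep- → *epbot*.

epbot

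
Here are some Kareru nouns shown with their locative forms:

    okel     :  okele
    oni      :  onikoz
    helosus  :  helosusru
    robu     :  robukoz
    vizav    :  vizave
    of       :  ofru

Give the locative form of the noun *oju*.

The alternation tracks the final sound of the stem — -ru when the stem ends in a voiceless consonant (*helosus*, *of*); -e when the stem ends in a voiced consonant (*okel*, *vizav*); -koz when the stem ends in a vowel (*oni*, *robu*).
Since the final sound of *oju* is /u/ (a vowel), it takes -koz, giving *ojukoz*.

ojukoz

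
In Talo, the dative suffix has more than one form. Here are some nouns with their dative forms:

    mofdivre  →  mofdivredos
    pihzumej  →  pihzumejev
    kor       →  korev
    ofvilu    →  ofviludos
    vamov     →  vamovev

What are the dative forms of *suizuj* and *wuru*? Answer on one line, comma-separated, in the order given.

suizujev, wurudos

The suffix is conditioned by the final sound: -ev when the stem ends in a consonant (*pihzumej*, *kor*, *vamov*); -dos when the stem ends in a vowel (*mofdivre*, *ofvilu*).
*suizuj*: final sound = /j/, a consonant → -ev → *suizujev*.
*wuru* — final sound /u/ (a vowel) → -dos → *wurudos*.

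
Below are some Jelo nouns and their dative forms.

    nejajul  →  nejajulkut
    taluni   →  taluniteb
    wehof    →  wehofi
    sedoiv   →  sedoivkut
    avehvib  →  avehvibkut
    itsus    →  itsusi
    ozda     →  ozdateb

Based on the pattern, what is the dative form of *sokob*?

The suffix is conditioned by the final sound: -i when the stem ends in a voiceless consonant (*wehof*, *itsus*); -kut when the stem ends in a voiced consonant (*nejajul*, *sedoiv*, *avehvib*); -teb when the stem ends in a vowel (*taluni*, *ozda*).
The final sound of *sokob* is /b/, which is a voiced consonant, so the suffix is -kut, giving *sokobkut*.

sokobkut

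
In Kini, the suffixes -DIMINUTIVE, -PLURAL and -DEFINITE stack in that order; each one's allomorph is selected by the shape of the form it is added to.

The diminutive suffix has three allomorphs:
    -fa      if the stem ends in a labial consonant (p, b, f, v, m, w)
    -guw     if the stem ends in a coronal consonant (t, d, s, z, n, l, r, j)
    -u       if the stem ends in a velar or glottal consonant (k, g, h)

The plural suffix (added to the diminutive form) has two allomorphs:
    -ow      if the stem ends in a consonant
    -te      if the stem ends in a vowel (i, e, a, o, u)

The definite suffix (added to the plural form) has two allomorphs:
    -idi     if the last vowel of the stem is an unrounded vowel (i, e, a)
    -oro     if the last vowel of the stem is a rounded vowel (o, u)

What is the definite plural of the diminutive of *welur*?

welurguwoworo

The final consonant of *welur* is /r/, which is coronal, so the diminutive suffix is -guw, giving *welurguw*.
The final sound of the diminutive form *welurguw* is /w/, which is a consonant, so the plural suffix is -ow, giving *welurguwow*.
The plural form *welurguwow*: last vowel = /o/, a rounded vowel → -oro → *welurguwoworo*.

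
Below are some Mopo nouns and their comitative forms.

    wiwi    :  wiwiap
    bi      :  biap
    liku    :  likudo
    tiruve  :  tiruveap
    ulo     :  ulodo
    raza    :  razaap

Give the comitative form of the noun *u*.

udo

The alternation tracks the last vowel of the stem — -do when the last vowel of the stem is a rounded vowel (*liku*, *ulo*); -ap when the last vowel of the stem is an unrounded vowel (*wiwi*, *bi*, *tiruve*, *raza*).
*u* — last vowel /u/ (a rounded vowel) → -do → *udo*.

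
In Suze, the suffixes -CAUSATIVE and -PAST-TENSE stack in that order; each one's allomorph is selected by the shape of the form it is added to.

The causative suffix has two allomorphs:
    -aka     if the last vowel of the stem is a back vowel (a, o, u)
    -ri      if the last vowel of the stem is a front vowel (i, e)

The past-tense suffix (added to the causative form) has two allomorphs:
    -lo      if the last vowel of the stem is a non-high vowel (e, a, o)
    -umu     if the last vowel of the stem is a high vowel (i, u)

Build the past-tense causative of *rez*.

*rez* — last vowel /e/ (a front vowel) → -ri → *rezri*.
The last vowel of the causative form *rezri* is /i/, which is a high vowel, so the past-tense suffix is -umu, giving *rezriumu*.

rezriumu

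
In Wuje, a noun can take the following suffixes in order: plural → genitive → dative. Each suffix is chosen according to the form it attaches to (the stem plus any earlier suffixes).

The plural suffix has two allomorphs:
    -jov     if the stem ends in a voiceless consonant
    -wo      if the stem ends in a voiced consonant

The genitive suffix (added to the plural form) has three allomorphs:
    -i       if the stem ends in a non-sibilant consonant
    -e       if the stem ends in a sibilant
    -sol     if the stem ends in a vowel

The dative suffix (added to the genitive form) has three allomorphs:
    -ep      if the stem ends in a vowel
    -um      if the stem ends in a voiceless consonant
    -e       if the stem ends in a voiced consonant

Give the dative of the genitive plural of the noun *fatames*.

fatamesjoviep

*fatames*: final consonant = /s/, voiceless → -jov → *fatamesjov*.
The final sound of the plural form *fatamesjov* is /v/, which is a non-sibilant consonant, so the genitive suffix is -i, giving *fatamesjovi*.
Since the final sound of the genitive form *fatamesjovi* is /i/ (a vowel), it takes -ep, giving *fatamesjoviep*.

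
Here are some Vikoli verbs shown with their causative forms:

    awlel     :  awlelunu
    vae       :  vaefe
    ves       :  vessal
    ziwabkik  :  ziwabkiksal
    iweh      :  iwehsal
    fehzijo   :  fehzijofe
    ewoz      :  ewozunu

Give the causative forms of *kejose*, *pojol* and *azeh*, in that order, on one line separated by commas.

The pattern is voicing of the final sound: -sal when the stem ends in a voiceless consonant (*ves*, *ziwabkik*, *iweh*); -unu when the stem ends in a voiced consonant (*awlel*, *ewoz*); -fe when the stem ends in a vowel (*vae*, *fehzijo*).
*kejose* — final sound /e/ (a vowel) → -fe → *kejosefe*.
*pojol* — final sound /l/ (a voiced consonant) → -unu → *pojolunu*.
The final sound of *azeh* is /h/, which is a voiceless consonant, so the suffix is -sal, giving *azehsal*.

kejosefe, pojolunu, azehsal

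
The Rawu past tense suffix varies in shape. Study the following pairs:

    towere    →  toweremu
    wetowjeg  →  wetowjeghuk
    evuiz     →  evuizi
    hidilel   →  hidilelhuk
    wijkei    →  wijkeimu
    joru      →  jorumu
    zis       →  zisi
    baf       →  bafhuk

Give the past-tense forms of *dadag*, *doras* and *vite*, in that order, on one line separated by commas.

dadaghuk, dorasi, vitemu

The suffix is conditioned by the final sound: -i when the stem ends in a sibilant (*evuiz*, *zis*); -huk when the stem ends in a non-sibilant consonant (*wetowjeg*, *hidilel*, *baf*); -mu when the stem ends in a vowel (*towere*, *wijkei*, *joru*).
Since the final sound of *dadag* is /g/ (a non-sibilant consonant), it takes -huk, giving *dadaghuk*.
*doras* — final sound /s/ (a sibilant) → -i → *dorasi*.
*vite*: final sound = /e/, a vowel → -mu → *vitemu*.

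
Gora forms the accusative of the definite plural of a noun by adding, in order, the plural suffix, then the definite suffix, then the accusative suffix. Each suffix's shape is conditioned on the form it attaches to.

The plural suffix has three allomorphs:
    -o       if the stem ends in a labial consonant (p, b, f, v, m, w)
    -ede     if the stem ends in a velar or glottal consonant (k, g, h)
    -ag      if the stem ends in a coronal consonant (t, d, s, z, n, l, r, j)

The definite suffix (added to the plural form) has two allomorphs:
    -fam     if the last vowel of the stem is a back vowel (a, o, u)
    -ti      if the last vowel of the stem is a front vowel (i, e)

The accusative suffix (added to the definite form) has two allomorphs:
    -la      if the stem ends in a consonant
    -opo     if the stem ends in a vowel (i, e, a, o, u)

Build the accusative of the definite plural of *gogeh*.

Since the final consonant of *gogeh* is /h/ (velar/glottal), it takes -ede, giving *gogehede*.
The plural form *gogehede*: last vowel = /e/, a front vowel → -ti → *gogehedeti*.
The definite form *gogehedeti*: final sound = /i/, a vowel → -opo → *gogehedetiopo*.

gogehedetiopo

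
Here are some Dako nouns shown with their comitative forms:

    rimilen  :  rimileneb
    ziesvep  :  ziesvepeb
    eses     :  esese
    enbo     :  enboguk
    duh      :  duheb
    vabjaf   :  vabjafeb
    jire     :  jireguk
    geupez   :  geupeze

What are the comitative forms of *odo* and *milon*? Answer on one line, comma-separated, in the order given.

The suffix is conditioned by the final sound: -e when the stem ends in a sibilant (*eses*, *geupez*); -eb when the stem ends in a non-sibilant consonant (*rimilen*, *ziesvep*, *duh*, *vabjaf*); -guk when the stem ends in a vowel (*enbo*, *jire*).
*odo* — final sound /o/ (a vowel) → -guk → *odoguk*.
*milon*: final sound = /n/, a non-sibilant consonant → -eb → *miloneb*.

odoguk, miloneb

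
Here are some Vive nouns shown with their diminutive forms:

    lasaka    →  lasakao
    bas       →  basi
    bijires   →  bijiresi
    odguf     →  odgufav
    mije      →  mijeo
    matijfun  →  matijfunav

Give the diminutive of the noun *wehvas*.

The suffix is conditioned by the final sound: -i when the stem ends in a sibilant (*bas*, *bijires*); -av when the stem ends in a non-sibilant consonant (*odguf*, *matijfun*); -o when the stem ends in a vowel (*lasaka*, *mije*).
The final sound of *wehvas* is /s/, which is a sibilant, so the suffix is -i, giving *wehvasi*.

wehvasi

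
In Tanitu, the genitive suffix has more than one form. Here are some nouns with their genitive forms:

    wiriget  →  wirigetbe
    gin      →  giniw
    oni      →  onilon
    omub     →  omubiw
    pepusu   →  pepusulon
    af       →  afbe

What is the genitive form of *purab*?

The pattern is voicing of the final sound: -be when the stem ends in a voiceless consonant (*wiriget*, *af*); -iw when the stem ends in a voiced consonant (*gin*, *omub*); -lon when the stem ends in a vowel (*oni*, *pepusu*).
The final sound of *purab* is /b/, which is a voiced consonant, so the suffix is -iw, giving *purabiw*.

purabiw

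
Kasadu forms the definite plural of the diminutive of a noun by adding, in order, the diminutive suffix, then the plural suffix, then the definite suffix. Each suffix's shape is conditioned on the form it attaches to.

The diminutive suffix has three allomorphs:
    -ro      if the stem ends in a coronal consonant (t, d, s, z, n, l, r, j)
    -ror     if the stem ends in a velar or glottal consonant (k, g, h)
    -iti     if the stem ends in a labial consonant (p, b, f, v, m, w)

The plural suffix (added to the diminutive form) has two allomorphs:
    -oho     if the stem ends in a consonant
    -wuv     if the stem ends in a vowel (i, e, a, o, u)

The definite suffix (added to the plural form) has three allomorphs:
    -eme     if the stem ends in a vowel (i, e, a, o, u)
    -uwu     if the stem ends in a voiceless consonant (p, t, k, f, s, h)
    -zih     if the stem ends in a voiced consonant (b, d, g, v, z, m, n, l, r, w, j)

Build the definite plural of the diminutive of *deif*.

Since the final consonant of *deif* is /f/ (labial), it takes -iti, giving *deifiti*.
The diminutive form *deifiti* — final sound /i/ (a vowel) → -wuv → *deifitiwuv*.
The plural form *deifitiwuv* — final sound /v/ (a voiced consonant) → -zih → *deifitiwuvzih*.

deifitiwuvzih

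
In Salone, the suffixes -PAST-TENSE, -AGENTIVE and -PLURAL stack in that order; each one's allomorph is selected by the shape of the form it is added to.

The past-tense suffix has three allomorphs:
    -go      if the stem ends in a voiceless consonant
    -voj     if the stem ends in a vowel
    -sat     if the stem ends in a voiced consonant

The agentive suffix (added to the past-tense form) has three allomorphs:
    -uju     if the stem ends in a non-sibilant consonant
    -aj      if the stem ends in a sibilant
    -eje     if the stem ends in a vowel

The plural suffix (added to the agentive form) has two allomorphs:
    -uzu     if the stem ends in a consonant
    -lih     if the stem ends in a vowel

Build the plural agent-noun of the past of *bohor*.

bohorsatujulih

*bohor* — final sound /r/ (a voiced consonant) → -sat → *bohorsat*.
The final sound of the past-tense form *bohorsat* is /t/, which is a non-sibilant consonant, so the agentive suffix is -uju, giving *bohorsatuju*.
The final sound of the agentive form *bohorsatuju* is /u/, which is a vowel, so the plural suffix is -lih, giving *bohorsatujulih*.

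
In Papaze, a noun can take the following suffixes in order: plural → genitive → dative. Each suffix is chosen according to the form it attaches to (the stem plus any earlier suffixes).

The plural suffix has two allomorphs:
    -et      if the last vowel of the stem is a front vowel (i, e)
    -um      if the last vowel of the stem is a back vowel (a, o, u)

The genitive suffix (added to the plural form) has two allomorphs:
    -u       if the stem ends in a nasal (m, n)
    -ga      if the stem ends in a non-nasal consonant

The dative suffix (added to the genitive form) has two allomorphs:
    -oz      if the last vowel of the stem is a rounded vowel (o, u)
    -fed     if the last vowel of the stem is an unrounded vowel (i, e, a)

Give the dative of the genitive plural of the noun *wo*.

woumuoz

*wo*: last vowel = /o/, a back vowel → -um → *woum*.
Since the final consonant of the plural form *woum* is /m/ (a nasal), it takes -u, giving *woumu*.
The last vowel of the genitive form *woumu* is /u/, which is a rounded vowel, so the dative suffix is -oz, giving *woumuoz*.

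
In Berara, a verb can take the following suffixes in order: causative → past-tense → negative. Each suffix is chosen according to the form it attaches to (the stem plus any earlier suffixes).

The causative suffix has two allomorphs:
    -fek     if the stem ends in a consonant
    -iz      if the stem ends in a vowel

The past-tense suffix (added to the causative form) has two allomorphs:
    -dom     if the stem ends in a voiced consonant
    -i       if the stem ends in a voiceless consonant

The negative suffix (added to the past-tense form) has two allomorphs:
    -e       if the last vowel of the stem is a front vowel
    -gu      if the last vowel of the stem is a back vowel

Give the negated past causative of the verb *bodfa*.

*bodfa*: final sound = /a/, a vowel → -iz → *bodfaiz*.
The causative form *bodfaiz*: final consonant = /z/, voiced → -dom → *bodfaizdom*.
Since the last vowel of the past-tense form *bodfaizdom* is /o/ (a back vowel), it takes -gu, giving *bodfaizdomgu*.

bodfaizdomgu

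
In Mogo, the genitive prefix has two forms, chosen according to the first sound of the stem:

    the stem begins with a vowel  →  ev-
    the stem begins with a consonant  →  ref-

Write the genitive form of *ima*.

evima

*ima*: first sound = /i/, a vowel → ev- → *evima*.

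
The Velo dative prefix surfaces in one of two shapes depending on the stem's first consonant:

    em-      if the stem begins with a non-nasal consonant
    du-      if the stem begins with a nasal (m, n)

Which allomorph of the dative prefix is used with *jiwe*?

Since the first consonant of *jiwe* is /j/ (non-nasal), it takes em-.

em-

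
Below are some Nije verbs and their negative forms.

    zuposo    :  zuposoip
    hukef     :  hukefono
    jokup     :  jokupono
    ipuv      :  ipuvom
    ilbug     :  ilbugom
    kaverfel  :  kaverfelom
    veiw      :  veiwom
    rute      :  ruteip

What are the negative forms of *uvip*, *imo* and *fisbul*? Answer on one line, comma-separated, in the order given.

uvipono, imoip, fisbulom

The alternation tracks the final sound of the stem — -ono when the stem ends in a voiceless consonant (*hukef*, *jokup*); -om when the stem ends in a voiced consonant (*ipuv*, *ilbug*, *kaverfel*, *veiw*); -ip when the stem ends in a vowel (*zuposo*, *rute*).
The final sound of *uvip* is /p/, which is a voiceless consonant, so the suffix is -ono, giving *uvipono*.
Since the final sound of *imo* is /o/ (a vowel), it takes -ip, giving *imoip*.
*fisbul*: final sound = /l/, a voiced consonant → -om → *fisbulom*.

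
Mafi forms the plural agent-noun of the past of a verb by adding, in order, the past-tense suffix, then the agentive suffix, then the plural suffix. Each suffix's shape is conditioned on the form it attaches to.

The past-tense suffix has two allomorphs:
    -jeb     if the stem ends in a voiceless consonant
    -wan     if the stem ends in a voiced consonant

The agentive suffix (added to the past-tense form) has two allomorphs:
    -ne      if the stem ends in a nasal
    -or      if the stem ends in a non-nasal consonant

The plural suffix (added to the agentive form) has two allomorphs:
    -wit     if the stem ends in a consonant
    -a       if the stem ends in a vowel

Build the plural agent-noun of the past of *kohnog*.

*kohnog* — final consonant /g/ (voiced) → -wan → *kohnogwan*.
Since the final consonant of the past-tense form *kohnogwan* is /n/ (a nasal), it takes -ne, giving *kohnogwanne*.
Since the final sound of the agentive form *kohnogwanne* is /e/ (a vowel), it takes -a, giving *kohnogwannea*.

kohnogwannea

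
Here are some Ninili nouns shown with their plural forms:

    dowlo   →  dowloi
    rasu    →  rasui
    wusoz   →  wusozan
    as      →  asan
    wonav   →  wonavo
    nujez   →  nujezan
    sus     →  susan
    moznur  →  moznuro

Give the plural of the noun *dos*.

dosan

Looking at the final sound of each stem: -an when the stem ends in a sibilant (*wusoz*, *as*, *nujez*, *sus*); -o when the stem ends in a non-sibilant consonant (*wonav*, *moznur*); -i when the stem ends in a vowel (*dowlo*, *rasu*).
*dos* — final sound /s/ (a sibilant) → -an → *dosan*.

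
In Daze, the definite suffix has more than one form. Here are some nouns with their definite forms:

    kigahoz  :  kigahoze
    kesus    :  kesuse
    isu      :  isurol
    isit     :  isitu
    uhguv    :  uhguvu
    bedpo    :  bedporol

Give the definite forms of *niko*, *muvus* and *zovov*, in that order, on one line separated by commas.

The pattern is sibilance of the final sound: -e when the stem ends in a sibilant (*kigahoz*, *kesus*); -u when the stem ends in a non-sibilant consonant (*isit*, *uhguv*); -rol when the stem ends in a vowel (*isu*, *bedpo*).
Since the final sound of *niko* is /o/ (a vowel), it takes -rol, giving *nikorol*.
Since the final sound of *muvus* is /s/ (a sibilant), it takes -e, giving *muvuse*.
The final sound of *zovov* is /v/, which is a non-sibilant consonant, so the suffix is -u, giving *zovovu*.

nikorol, muvuse, zovovu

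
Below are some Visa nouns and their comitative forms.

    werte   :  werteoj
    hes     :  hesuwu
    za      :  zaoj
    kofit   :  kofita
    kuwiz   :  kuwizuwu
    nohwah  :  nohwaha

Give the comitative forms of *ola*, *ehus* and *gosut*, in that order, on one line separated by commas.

The pattern is sibilance of the final sound: -uwu when the stem ends in a sibilant (*hes*, *kuwiz*); -a when the stem ends in a non-sibilant consonant (*kofit*, *nohwah*); -oj when the stem ends in a vowel (*werte*, *za*).
*ola*: final sound = /a/, a vowel → -oj → *olaoj*.
*ehus* — final sound /s/ (a sibilant) → -uwu → *ehusuwu*.
*gosut*: final sound = /t/, a non-sibilant consonant → -a → *gosuta*.

olaoj, ehusuwu, gosuta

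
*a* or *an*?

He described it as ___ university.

The indefinite article is chosen by the initial *sound* of the following word, not its spelling.
*university* begins with the sound /juː/ (u pronounced /juː/) — a consonant sound.
So the article is *a*: He described it as a university.

a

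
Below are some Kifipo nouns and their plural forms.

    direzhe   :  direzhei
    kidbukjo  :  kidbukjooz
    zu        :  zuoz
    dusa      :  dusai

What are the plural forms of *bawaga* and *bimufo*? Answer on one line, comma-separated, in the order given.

Looking at the last vowel of each stem: -oz when the last vowel of the stem is a rounded vowel (*kidbukjo*, *zu*); -i when the last vowel of the stem is an unrounded vowel (*direzhe*, *dusa*).
*bawaga* — last vowel /a/ (an unrounded vowel) → -i → *bawagai*.
*bimufo*: last vowel = /o/, a rounded vowel → -oz → *bimufooz*.

bawagai, bimufooz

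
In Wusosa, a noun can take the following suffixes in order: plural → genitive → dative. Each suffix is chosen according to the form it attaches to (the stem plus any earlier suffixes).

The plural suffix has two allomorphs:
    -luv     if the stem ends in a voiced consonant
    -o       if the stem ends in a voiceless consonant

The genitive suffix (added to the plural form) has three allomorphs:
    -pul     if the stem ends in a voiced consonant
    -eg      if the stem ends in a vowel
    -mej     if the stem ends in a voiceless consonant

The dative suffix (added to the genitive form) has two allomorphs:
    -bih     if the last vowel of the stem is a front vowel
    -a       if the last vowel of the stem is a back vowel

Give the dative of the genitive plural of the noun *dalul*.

dalulluvpula

The final consonant of *dalul* is /l/, which is voiced, so the plural suffix is -luv, giving *dalulluv*.
The plural form *dalulluv* — final sound /v/ (a voiced consonant) → -pul → *dalulluvpul*.
The last vowel of the genitive form *dalulluvpul* is /u/, which is a back vowel, so the dative suffix is -a, giving *dalulluvpula*.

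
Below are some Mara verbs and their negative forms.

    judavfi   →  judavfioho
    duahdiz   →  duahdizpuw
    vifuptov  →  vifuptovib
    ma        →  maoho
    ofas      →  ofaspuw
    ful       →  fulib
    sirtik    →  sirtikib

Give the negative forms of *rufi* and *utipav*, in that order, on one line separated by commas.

rufioho, utipavib

The alternation tracks the final sound of the stem — -puw when the stem ends in a sibilant (*duahdiz*, *ofas*); -ib when the stem ends in a non-sibilant consonant (*vifuptov*, *ful*, *sirtik*); -oho when the stem ends in a vowel (*judavfi*, *ma*).
The final sound of *rufi* is /i/, which is a vowel, so the suffix is -oho, giving *rufioho*.
Since the final sound of *utipav* is /v/ (a non-sibilant consonant), it takes -ib, giving *utipavib*.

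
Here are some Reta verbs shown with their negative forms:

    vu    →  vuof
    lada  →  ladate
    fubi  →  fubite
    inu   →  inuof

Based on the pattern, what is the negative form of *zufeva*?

The suffix is conditioned by the last vowel: -of when the last vowel of the stem is a rounded vowel (*vu*, *inu*); -te when the last vowel of the stem is an unrounded vowel (*lada*, *fubi*).
The last vowel of *zufeva* is /a/, which is an unrounded vowel, so the suffix is -te, giving *zufevate*.

zufevate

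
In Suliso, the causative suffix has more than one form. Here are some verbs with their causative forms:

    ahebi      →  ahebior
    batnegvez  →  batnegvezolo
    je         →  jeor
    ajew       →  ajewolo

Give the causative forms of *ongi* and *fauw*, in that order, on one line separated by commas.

ongior, fauwolo

Looking at the final sound of each stem: -olo when the stem ends in a consonant (*batnegvez*, *ajew*); -or when the stem ends in a vowel (*ahebi*, *je*).
*ongi*: final sound = /i/, a vowel → -or → *ongior*.
*fauw* — final sound /w/ (a consonant) → -olo → *fauwolo*.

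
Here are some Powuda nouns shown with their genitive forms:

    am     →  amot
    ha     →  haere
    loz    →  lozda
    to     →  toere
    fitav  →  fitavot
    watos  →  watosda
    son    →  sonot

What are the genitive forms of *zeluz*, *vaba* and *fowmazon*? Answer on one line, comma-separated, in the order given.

The alternation tracks the final sound of the stem — -da when the stem ends in a sibilant (*loz*, *watos*); -ot when the stem ends in a non-sibilant consonant (*am*, *fitav*, *son*); -ere when the stem ends in a vowel (*ha*, *to*).
Since the final sound of *zeluz* is /z/ (a sibilant), it takes -da, giving *zeluzda*.
*vaba* — final sound /a/ (a vowel) → -ere → *vabaere*.
*fowmazon*: final sound = /n/, a non-sibilant consonant → -ot → *fowmazonot*.

zeluzda, vabaere, fowmazonot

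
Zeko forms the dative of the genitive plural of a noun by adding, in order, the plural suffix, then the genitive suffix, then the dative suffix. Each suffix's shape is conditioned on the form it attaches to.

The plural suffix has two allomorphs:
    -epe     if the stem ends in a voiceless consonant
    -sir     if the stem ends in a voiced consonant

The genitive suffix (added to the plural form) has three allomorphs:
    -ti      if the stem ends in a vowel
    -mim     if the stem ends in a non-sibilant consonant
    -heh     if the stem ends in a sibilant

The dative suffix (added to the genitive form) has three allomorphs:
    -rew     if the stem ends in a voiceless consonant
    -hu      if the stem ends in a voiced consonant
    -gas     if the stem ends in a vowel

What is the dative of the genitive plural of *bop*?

*bop*: final consonant = /p/, voiceless → -epe → *bopepe*.
The plural form *bopepe*: final sound = /e/, a vowel → -ti → *bopepeti*.
The genitive form *bopepeti*: final sound = /i/, a vowel → -gas → *bopepetigas*.

bopepetigas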